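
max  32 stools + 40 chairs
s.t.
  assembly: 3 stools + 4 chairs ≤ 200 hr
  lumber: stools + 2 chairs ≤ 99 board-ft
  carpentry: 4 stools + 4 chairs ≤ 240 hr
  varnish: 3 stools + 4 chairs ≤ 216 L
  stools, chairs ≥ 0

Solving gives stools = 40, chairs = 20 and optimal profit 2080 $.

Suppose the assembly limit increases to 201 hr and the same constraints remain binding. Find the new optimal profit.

2088

Binding: assembly and carpentry. Non-binding: lumber (19 unused), varnish (16 unused).
Since lumber, varnish are not tight, their duals are 0.
From A_Bᵀ y = c: 3·y_assembly + 4·y_carpentry = 32; 4·y_assembly + 4·y_carpentry = 40.
→ y_assembly = 8 and y_carpentry = 2.
Δz = y_assembly·Δb = 8 × (1) = 8, so new z* = 2080 + 8 = 2088.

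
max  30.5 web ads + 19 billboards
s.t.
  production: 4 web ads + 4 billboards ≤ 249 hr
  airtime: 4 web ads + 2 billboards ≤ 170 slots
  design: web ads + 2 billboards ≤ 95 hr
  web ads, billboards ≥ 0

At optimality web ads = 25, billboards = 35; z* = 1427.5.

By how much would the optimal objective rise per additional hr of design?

2.5

Check each constraint at x*: production 240/249 (slack 9); airtime 170/170 (tight); design 95/95 (tight).
By complementary slackness, y = 0 for the non-binding constraint.
Dual feasibility on the basic columns requires 4·y_airtime + 1·y_design = 30.5, 2·y_airtime + 2·y_design = 19.
→ y_airtime = 7 and y_design = 2.5.
Shadow price of design = 2.5.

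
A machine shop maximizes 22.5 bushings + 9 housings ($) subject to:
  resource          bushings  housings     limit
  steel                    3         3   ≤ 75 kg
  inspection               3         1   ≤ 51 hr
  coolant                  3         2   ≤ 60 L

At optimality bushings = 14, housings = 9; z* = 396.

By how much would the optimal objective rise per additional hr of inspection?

6

Binding: inspection and coolant. Non-binding: steel (6 unused).
Since steel is not tight, its dual is 0.
Dual feasibility on the basic columns requires 3·y_inspection + 3·y_coolant = 22.5, 1·y_inspection + 2·y_coolant = 9.
This yields shadow prices y_inspection = 6, y_coolant = 1.5.
Shadow price of inspection = 6.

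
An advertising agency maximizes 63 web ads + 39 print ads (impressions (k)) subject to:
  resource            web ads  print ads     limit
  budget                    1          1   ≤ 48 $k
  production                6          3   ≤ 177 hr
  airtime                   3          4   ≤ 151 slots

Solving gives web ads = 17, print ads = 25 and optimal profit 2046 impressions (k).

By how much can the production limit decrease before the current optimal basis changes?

Binding constraints: production, airtime. The basis is B = [[6,3],[3,4]] with det 15.
Per unit decrease in production, x* moves by d = (-0.2667, 0.2).
The basis stays optimal until web ads reaches 0; allowable decrease = 63.75 hr.

63.75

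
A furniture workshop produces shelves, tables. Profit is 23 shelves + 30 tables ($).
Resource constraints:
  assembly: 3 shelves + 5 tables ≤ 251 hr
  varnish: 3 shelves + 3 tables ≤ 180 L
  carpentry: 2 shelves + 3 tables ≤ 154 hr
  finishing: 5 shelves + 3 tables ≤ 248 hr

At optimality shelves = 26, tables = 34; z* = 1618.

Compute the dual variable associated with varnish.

3

Binding: varnish and carpentry. Non-binding: assembly (3 unused), finishing (16 unused).
Slack constraints have shadow price 0 (complementary slackness).
The binding rows give the dual system: 3·y_varnish + 2·y_carpentry = 23 and 3·y_varnish + 3·y_carpentry = 30.
This yields shadow prices y_varnish = 3, y_carpentry = 7.
Shadow price of varnish = 3.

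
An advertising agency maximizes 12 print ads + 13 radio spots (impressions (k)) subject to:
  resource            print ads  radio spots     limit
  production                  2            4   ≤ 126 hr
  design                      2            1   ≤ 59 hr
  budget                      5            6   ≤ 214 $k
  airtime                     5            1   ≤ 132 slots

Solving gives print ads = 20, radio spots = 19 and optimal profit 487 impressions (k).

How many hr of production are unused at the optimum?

10

production used = 2·20 + 4·19 = 116; slack = 126 − 116 = 10.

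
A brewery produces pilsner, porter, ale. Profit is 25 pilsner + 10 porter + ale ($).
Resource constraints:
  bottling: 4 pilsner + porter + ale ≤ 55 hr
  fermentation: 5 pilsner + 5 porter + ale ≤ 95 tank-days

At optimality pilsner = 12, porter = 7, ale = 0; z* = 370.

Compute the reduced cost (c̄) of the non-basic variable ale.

At the optimum: bottling uses 55 of 55 (binding); fermentation uses 95 of 95 (binding).
From A_Bᵀ y = c: 4·y_bottling + 5·y_fermentation = 25; 1·y_bottling + 5·y_fermentation = 10.
Solving: y_bottling = 5, y_fermentation = 1.
Reduced cost of ale: c₃ − yᵀa₃ = 1 − (5·1 + 1·1) = 1 − 6 = -5.

-5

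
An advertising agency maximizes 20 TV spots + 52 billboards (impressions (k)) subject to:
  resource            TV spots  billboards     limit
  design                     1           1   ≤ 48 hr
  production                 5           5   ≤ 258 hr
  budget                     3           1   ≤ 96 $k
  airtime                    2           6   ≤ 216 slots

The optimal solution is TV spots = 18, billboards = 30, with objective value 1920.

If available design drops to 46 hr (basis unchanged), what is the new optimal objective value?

Binding: design and airtime. Non-binding: production (18 unused), budget (12 unused).
Since production, budget are not tight, their duals are 0.
The binding rows give the dual system: 1·y_design + 2·y_airtime = 20 and 1·y_design + 6·y_airtime = 52.
Solving: y_design = 4, y_airtime = 8.
Δz = y_design·Δb = 4 × (-2) = -8, so new z* = 1920 − 8 = 1912.

1912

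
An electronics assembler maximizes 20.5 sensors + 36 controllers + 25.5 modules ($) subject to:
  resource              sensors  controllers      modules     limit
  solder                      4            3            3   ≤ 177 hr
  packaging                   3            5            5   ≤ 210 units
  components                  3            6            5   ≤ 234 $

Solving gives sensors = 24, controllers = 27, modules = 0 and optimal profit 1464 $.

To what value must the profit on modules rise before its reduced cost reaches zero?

Check each constraint at x*: solder 177/177 (tight); packaging 207/210 (slack 3); components 234/234 (tight).
Slack constraints have shadow price 0 (complementary slackness).
Dual feasibility on the basic columns requires 4·y_solder + 3·y_components = 20.5, 3·y_solder + 6·y_components = 36.
Solving: y_solder = 1, y_components = 5.5.
modules enters the basis when its profit ≥ yᵀa₃ = 1·3 + 5.5·5 = 30.5.

30.5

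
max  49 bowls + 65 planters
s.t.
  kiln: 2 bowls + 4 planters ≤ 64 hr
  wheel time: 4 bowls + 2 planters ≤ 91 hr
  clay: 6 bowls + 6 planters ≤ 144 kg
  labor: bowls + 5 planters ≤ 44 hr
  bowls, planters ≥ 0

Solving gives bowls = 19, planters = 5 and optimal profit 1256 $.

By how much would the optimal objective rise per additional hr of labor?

Check each constraint at x*: kiln 58/64 (slack 6); wheel time 86/91 (slack 5); clay 144/144 (tight); labor 44/44 (tight).
Since kiln, wheel time are not tight, their duals are 0.
The binding rows give the dual system: 6·y_clay + 1·y_labor = 49 and 6·y_clay + 5·y_labor = 65.
Solving: y_clay = 7.5, y_labor = 4.
Shadow price of labor = 4.

4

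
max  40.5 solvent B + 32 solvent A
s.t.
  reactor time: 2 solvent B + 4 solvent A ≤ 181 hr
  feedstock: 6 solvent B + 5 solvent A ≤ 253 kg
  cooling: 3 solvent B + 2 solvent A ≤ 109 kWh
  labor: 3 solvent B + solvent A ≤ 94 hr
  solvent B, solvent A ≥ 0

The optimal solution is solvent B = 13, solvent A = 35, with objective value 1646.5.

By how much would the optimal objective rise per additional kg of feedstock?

5

Check each constraint at x*: reactor time 166/181 (slack 15); feedstock 253/253 (tight); cooling 109/109 (tight); labor 74/94 (slack 20).
By complementary slackness, y = 0 for the non-binding constraints.
The binding rows give the dual system: 6·y_feedstock + 3·y_cooling = 40.5 and 5·y_feedstock + 2·y_cooling = 32.
This yields shadow prices y_feedstock = 5, y_cooling = 3.5.
Shadow price of feedstock = 5.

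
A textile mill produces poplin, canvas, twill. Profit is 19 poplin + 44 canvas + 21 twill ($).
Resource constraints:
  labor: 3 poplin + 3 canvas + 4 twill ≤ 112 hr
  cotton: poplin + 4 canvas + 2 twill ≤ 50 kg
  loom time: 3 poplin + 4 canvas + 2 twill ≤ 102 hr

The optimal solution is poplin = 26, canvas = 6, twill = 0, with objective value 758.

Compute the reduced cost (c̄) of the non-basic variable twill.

-1

Binding: cotton and loom time. Non-binding: labor (16 unused).
Slack constraints have shadow price 0 (complementary slackness).
Dual feasibility on the basic columns requires 1·y_cotton + 3·y_loom time = 19, 4·y_cotton + 4·y_loom time = 44.
Solving: y_cotton = 7, y_loom time = 4.
Reduced cost of twill: c₃ − yᵀa₃ = 21 − (7·2 + 4·2) = 21 − 22 = -1.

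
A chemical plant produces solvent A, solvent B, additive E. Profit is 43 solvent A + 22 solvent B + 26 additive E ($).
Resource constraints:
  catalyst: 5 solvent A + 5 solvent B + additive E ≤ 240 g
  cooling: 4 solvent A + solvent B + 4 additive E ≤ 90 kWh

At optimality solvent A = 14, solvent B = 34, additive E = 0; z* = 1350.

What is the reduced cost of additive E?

-5

Both catalyst and cooling are binding at x*.
From A_Bᵀ y = c: 5·y_catalyst + 4·y_cooling = 43; 5·y_catalyst + 1·y_cooling = 22.
This yields shadow prices y_catalyst = 3, y_cooling = 7.
Reduced cost of additive E: c₃ − yᵀa₃ = 26 − (3·1 + 7·4) = 26 − 31 = -5.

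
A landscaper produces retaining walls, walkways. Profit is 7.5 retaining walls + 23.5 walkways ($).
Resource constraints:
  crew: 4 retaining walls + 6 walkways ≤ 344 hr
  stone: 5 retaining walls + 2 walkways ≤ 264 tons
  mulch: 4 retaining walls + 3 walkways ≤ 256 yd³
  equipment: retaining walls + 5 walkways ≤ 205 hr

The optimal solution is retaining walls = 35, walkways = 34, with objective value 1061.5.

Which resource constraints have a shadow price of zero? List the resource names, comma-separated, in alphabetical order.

mulch, stone

crew: 344/344 (binding)
stone: 243/264 (slack 21)
mulch: 242/256 (slack 14)
equipment: 205/205 (binding)
By complementary slackness, a constraint with positive slack has shadow price 0 → mulch, stone.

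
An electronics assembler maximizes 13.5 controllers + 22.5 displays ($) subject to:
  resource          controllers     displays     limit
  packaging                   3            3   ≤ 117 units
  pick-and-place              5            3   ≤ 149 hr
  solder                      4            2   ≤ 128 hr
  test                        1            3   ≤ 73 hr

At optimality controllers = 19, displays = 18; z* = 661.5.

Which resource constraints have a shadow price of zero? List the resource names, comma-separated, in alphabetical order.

packaging: 111/117 (slack 6)
pick-and-place: 149/149 (binding)
solder: 112/128 (slack 16)
test: 73/73 (binding)
By complementary slackness, a constraint with positive slack has shadow price 0 → packaging, solder.

packaging, solder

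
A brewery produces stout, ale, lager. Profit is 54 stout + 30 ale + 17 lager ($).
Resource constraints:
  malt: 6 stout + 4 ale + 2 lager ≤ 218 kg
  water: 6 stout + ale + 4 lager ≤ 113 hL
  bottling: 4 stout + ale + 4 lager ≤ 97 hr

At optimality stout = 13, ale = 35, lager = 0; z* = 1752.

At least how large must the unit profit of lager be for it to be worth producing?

22

At the optimum: malt uses 218 of 218 (binding); water uses 113 of 113 (binding); bottling uses 87 of 97 (slack = 10).
Slack constraints have shadow price 0 (complementary slackness).
Dual feasibility on the basic columns requires 6·y_malt + 6·y_water = 54, 4·y_malt + 1·y_water = 30.
→ y_malt = 7 and y_water = 2.
lager enters the basis when its profit ≥ yᵀa₃ = 7·2 + 2·4 = 22.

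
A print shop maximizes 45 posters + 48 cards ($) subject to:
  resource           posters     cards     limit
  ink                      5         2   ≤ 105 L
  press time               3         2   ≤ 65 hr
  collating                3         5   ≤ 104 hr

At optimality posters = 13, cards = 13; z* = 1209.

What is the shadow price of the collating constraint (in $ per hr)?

At the optimum: ink uses 91 of 105 (slack = 14); press time uses 65 of 65 (binding); collating uses 104 of 104 (binding).
Since ink is not tight, its dual is 0.
The binding rows give the dual system: 3·y_press time + 3·y_collating = 45 and 2·y_press time + 5·y_collating = 48.
→ y_press time = 9 and y_collating = 6.
Shadow price of collating = 6.

6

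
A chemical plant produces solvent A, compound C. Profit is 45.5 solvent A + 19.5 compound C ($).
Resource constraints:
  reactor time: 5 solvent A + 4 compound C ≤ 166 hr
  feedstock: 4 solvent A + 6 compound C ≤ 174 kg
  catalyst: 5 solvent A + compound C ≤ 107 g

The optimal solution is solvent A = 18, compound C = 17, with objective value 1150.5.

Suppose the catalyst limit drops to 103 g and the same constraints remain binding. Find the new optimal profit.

1120.5

At the optimum: reactor time uses 158 of 166 (slack = 8); feedstock uses 174 of 174 (binding); catalyst uses 107 of 107 (binding).
Slack constraints have shadow price 0 (complementary slackness).
Dual feasibility on the basic columns requires 4·y_feedstock + 5·y_catalyst = 45.5, 6·y_feedstock + 1·y_catalyst = 19.5.
This yields shadow prices y_feedstock = 2, y_catalyst = 7.5.
Δz = y_catalyst·Δb = 7.5 × (-4) = -30, so new z* = 1150.5 − 30 = 1120.5.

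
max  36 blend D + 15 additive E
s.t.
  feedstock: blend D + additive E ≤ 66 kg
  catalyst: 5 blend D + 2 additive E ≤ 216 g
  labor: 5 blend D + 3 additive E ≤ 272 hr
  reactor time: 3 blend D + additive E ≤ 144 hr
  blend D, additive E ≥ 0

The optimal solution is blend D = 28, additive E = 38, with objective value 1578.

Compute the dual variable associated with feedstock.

1

Check each constraint at x*: feedstock 66/66 (tight); catalyst 216/216 (tight); labor 254/272 (slack 18); reactor time 122/144 (slack 22).
Slack constraints have shadow price 0 (complementary slackness).
The binding rows give the dual system: 1·y_feedstock + 5·y_catalyst = 36 and 1·y_feedstock + 2·y_catalyst = 15.
This yields shadow prices y_feedstock = 1, y_catalyst = 7.
Shadow price of feedstock = 1.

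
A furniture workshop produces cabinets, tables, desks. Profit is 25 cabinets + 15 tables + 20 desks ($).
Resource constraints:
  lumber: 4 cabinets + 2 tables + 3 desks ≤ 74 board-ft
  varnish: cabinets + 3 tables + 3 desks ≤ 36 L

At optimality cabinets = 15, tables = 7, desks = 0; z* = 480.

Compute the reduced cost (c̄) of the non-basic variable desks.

Check each constraint at x*: lumber 74/74 (tight); varnish 36/36 (tight).
Dual feasibility on the basic columns requires 4·y_lumber + 1·y_varnish = 25, 2·y_lumber + 3·y_varnish = 15.
→ y_lumber = 6 and y_varnish = 1.
Reduced cost of desks: c₃ − yᵀa₃ = 20 − (6·3 + 1·3) = 20 − 21 = -1.

-1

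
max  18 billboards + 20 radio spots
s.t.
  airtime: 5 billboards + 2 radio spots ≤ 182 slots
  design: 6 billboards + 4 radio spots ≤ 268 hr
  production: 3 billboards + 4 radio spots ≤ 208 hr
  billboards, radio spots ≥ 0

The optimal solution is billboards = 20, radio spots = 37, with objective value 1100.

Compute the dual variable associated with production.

Binding: design and production. Non-binding: airtime (8 unused).
By complementary slackness, y = 0 for the non-binding constraint.
Dual feasibility on the basic columns requires 6·y_design + 3·y_production = 18, 4·y_design + 4·y_production = 20.
→ y_design = 1 and y_production = 4.
Shadow price of production = 4.

4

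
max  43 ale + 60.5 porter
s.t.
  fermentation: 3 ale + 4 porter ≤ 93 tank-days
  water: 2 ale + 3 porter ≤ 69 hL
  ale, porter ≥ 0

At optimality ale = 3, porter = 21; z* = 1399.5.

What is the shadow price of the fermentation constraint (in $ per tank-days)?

8

Both fermentation and water are binding at x*.
From A_Bᵀ y = c: 3·y_fermentation + 2·y_water = 43; 4·y_fermentation + 3·y_water = 60.5.
This yields shadow prices y_fermentation = 8, y_water = 9.5.
Shadow price of fermentation = 8.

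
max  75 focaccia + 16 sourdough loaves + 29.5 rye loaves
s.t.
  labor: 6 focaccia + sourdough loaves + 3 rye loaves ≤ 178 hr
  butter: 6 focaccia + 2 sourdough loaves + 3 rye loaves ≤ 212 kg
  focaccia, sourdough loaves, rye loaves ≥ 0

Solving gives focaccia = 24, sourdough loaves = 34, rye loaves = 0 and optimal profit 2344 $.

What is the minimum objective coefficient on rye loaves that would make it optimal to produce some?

37.5

Both labor and butter are binding at x*.
Dual feasibility on the basic columns requires 6·y_labor + 6·y_butter = 75, 1·y_labor + 2·y_butter = 16.
→ y_labor = 9 and y_butter = 3.5.
rye loaves enters the basis when its profit ≥ yᵀa₃ = 9·3 + 3.5·3 = 37.5.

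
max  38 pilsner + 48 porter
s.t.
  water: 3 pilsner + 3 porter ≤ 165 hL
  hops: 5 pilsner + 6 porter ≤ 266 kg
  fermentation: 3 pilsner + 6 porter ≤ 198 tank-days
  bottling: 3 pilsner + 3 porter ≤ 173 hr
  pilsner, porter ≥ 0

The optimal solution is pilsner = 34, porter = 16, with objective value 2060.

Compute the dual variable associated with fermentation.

Check each constraint at x*: water 150/165 (slack 15); hops 266/266 (tight); fermentation 198/198 (tight); bottling 150/173 (slack 23).
Slack constraints have shadow price 0 (complementary slackness).
The binding rows give the dual system: 5·y_hops + 3·y_fermentation = 38 and 6·y_hops + 6·y_fermentation = 48.
Solving: y_hops = 7, y_fermentation = 1.
Shadow price of fermentation = 1.

1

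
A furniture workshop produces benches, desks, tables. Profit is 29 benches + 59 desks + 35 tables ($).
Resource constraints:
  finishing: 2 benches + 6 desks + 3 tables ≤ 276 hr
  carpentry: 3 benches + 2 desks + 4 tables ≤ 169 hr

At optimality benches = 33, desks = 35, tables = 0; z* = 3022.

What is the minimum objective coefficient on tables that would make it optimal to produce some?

41.5

Both finishing and carpentry are binding at x*.
The binding rows give the dual system: 2·y_finishing + 3·y_carpentry = 29 and 6·y_finishing + 2·y_carpentry = 59.
→ y_finishing = 8.5 and y_carpentry = 4.
tables enters the basis when its profit ≥ yᵀa₃ = 8.5·3 + 4·4 = 41.5.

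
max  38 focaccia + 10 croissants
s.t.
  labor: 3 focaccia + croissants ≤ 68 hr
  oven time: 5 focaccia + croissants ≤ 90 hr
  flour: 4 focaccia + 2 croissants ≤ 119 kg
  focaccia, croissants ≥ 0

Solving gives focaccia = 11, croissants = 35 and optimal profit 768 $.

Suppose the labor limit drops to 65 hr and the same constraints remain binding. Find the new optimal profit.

750

Check each constraint at x*: labor 68/68 (tight); oven time 90/90 (tight); flour 114/119 (slack 5).
Slack constraints have shadow price 0 (complementary slackness).
The binding rows give the dual system: 3·y_labor + 5·y_oven time = 38 and 1·y_labor + 1·y_oven time = 10.
Solving: y_labor = 6, y_oven time = 4.
Δz = y_labor·Δb = 6 × (-3) = -18, so new z* = 768 − 18 = 750.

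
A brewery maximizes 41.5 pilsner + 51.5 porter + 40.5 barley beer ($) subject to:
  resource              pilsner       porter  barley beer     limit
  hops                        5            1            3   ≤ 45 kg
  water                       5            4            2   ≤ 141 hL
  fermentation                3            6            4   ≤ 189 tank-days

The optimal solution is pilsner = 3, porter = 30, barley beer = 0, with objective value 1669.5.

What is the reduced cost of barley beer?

Binding: hops and fermentation. Non-binding: water (6 unused).
Since water is not tight, its dual is 0.
Dual feasibility on the basic columns requires 5·y_hops + 3·y_fermentation = 41.5, 1·y_hops + 6·y_fermentation = 51.5.
→ y_hops = 3.5 and y_fermentation = 8.
Reduced cost of barley beer: c₃ − yᵀa₃ = 40.5 − (3.5·3 + 8·4) = 40.5 − 42.5 = -2.

-2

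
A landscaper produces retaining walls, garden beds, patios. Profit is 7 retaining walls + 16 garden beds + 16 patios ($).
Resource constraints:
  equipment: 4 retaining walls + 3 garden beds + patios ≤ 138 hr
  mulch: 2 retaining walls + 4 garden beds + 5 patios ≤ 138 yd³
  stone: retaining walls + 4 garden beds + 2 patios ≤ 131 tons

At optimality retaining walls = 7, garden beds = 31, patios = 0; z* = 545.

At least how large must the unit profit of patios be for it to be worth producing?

Binding: mulch and stone. Non-binding: equipment (17 unused).
By complementary slackness, y = 0 for the non-binding constraint.
From A_Bᵀ y = c: 2·y_mulch + 1·y_stone = 7; 4·y_mulch + 4·y_stone = 16.
→ y_mulch = 3 and y_stone = 1.
patios enters the basis when its profit ≥ yᵀa₃ = 3·5 + 1·2 = 17.

17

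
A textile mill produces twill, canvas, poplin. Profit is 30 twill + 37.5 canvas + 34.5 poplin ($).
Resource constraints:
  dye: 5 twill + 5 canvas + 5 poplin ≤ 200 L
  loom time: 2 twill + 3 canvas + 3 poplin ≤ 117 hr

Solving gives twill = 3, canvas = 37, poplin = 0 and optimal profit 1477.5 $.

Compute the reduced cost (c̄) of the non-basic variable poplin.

Check each constraint at x*: dye 200/200 (tight); loom time 117/117 (tight).
From A_Bᵀ y = c: 5·y_dye + 2·y_loom time = 30; 5·y_dye + 3·y_loom time = 37.5.
This yields shadow prices y_dye = 3, y_loom time = 7.5.
Reduced cost of poplin: c₃ − yᵀa₃ = 34.5 − (3·5 + 7.5·3) = 34.5 − 37.5 = -3.

-3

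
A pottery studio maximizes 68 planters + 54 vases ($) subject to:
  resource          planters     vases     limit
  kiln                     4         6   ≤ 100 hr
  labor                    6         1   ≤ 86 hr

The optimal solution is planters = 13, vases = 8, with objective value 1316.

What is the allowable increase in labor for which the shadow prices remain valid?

Binding constraints: kiln, labor. The basis is B = [[4,6],[6,1]] with det -32.
Per unit increase in labor, x* moves by d = (0.1875, -0.125).
The basis stays optimal until vases reaches 0; allowable increase = 64 hr.

64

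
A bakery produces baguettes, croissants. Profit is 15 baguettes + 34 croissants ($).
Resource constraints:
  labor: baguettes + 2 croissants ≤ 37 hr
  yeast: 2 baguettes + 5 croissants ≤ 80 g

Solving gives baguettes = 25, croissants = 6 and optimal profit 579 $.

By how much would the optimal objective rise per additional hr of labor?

7

At the optimum: labor uses 37 of 37 (binding); yeast uses 80 of 80 (binding).
The binding rows give the dual system: 1·y_labor + 2·y_yeast = 15 and 2·y_labor + 5·y_yeast = 34.
This yields shadow prices y_labor = 7, y_yeast = 4.
Shadow price of labor = 7.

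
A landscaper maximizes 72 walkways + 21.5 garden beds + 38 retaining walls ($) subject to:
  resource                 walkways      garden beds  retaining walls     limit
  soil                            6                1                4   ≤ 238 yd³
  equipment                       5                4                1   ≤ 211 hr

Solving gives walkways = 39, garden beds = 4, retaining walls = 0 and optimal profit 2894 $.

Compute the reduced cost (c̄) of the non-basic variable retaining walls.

-3

At the optimum: soil uses 238 of 238 (binding); equipment uses 211 of 211 (binding).
From A_Bᵀ y = c: 6·y_soil + 5·y_equipment = 72; 1·y_soil + 4·y_equipment = 21.5.
This yields shadow prices y_soil = 9.5, y_equipment = 3.
Reduced cost of retaining walls: c₃ − yᵀa₃ = 38 − (9.5·4 + 3·1) = 38 − 41 = -3.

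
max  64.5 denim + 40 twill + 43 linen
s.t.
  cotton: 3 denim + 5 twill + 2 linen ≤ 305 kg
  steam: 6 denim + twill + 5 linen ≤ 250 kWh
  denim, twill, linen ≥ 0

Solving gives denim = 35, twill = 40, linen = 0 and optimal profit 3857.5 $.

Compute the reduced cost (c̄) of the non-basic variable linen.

Check each constraint at x*: cotton 305/305 (tight); steam 250/250 (tight).
From A_Bᵀ y = c: 3·y_cotton + 6·y_steam = 64.5; 5·y_cotton + 1·y_steam = 40.
This yields shadow prices y_cotton = 6.5, y_steam = 7.5.
Reduced cost of linen: c₃ − yᵀa₃ = 43 − (6.5·2 + 7.5·5) = 43 − 50.5 = -7.5.

-7.5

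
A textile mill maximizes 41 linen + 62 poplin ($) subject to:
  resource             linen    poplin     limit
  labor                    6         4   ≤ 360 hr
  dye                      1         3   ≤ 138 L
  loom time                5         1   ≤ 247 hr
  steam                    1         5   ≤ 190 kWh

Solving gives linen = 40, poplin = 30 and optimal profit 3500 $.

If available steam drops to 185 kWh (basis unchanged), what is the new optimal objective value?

3460

Check each constraint at x*: labor 360/360 (tight); dye 130/138 (slack 8); loom time 230/247 (slack 17); steam 190/190 (tight).
Since dye, loom time are not tight, their duals are 0.
The binding rows give the dual system: 6·y_labor + 1·y_steam = 41 and 4·y_labor + 5·y_steam = 62.
→ y_labor = 5.5 and y_steam = 8.
Δz = y_steam·Δb = 8 × (-5) = -40, so new z* = 3500 − 40 = 3460.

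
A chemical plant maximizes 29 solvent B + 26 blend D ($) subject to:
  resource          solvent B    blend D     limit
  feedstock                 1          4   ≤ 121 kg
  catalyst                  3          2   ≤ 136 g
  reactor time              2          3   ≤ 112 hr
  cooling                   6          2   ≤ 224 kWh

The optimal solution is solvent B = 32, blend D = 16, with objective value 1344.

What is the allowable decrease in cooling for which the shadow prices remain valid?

Binding constraints: reactor time, cooling. The basis is B = [[2,3],[6,2]] with det -14.
Per unit decrease in cooling, x* moves by d = (-0.2143, 0.1429).
The basis stays optimal until feedstock becomes binding; allowable decrease = 70 kWh.

70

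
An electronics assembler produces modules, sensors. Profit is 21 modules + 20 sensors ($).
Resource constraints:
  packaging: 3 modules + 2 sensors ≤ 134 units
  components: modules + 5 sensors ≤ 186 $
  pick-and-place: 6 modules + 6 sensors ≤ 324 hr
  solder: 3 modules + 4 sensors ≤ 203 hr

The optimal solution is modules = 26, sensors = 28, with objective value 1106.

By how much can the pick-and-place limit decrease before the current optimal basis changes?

56

Binding constraints: packaging, pick-and-place. The basis is B = [[3,2],[6,6]] with det 6.
Per unit decrease in pick-and-place, x* moves by d = (0.3333, -0.5).
The basis stays optimal until sensors reaches 0; allowable decrease = 56 hr.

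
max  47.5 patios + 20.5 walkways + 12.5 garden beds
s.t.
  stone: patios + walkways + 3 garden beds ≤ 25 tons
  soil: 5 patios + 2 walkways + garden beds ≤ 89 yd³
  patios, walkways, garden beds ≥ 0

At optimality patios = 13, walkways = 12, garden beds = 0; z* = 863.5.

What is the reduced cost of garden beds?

-4

At the optimum: stone uses 25 of 25 (binding); soil uses 89 of 89 (binding).
From A_Bᵀ y = c: 1·y_stone + 5·y_soil = 47.5; 1·y_stone + 2·y_soil = 20.5.
Solving: y_stone = 2.5, y_soil = 9.
Reduced cost of garden beds: c₃ − yᵀa₃ = 12.5 − (2.5·3 + 9·1) = 12.5 − 16.5 = -4.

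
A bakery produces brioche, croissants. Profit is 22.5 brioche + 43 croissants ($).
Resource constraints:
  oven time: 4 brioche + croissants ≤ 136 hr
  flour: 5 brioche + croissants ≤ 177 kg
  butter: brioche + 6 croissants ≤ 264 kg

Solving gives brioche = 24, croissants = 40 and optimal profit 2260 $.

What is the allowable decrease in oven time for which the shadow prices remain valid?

92

Binding constraints: oven time, butter. The basis is B = [[4,1],[1,6]] with det 23.
Per unit decrease in oven time, x* moves by d = (-0.2609, 0.0435).
The basis stays optimal until brioche reaches 0; allowable decrease = 92 hr.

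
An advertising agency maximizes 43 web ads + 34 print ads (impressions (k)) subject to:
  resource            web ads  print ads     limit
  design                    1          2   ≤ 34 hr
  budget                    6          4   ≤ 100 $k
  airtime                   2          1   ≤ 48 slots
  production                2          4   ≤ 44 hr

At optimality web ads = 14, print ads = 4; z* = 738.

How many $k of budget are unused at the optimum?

0

budget used = 6·14 + 4·4 = 100; slack = 100 − 100 = 0.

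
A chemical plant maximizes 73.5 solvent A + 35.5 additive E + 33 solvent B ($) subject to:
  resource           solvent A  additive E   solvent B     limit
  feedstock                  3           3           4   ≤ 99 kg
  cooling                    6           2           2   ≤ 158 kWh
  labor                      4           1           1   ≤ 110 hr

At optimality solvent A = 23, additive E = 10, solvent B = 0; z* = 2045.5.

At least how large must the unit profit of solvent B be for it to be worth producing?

41

Binding: feedstock and cooling. Non-binding: labor (8 unused).
Since labor is not tight, its dual is 0.
The binding rows give the dual system: 3·y_feedstock + 6·y_cooling = 73.5 and 3·y_feedstock + 2·y_cooling = 35.5.
This yields shadow prices y_feedstock = 5.5, y_cooling = 9.5.
solvent B enters the basis when its profit ≥ yᵀa₃ = 5.5·4 + 9.5·2 = 41.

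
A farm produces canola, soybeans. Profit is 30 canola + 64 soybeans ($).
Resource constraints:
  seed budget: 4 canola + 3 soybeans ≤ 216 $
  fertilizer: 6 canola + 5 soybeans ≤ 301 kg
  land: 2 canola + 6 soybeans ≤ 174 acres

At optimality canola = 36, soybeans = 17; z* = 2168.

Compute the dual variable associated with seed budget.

0

Binding: fertilizer and land. Non-binding: seed budget (21 unused).
Slack constraints have shadow price 0 (complementary slackness).
The binding rows give the dual system: 6·y_fertilizer + 2·y_land = 30 and 5·y_fertilizer + 6·y_land = 64.
This yields shadow prices y_fertilizer = 2, y_land = 9.
Shadow price of seed budget = 0.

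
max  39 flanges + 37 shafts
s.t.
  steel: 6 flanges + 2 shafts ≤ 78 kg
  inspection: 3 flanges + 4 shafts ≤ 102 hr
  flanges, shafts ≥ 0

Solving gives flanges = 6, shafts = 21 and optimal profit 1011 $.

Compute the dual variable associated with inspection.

Both steel and inspection are binding at x*.
The binding rows give the dual system: 6·y_steel + 3·y_inspection = 39 and 2·y_steel + 4·y_inspection = 37.
→ y_steel = 2.5 and y_inspection = 8.
Shadow price of inspection = 8.

8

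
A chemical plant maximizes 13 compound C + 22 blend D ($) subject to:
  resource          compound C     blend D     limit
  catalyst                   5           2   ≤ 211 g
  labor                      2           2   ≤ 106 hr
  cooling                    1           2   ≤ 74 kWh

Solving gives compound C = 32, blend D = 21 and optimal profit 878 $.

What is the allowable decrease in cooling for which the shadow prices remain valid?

3

Binding constraints: labor, cooling. The basis is B = [[2,2],[1,2]] with det 2.
Per unit decrease in cooling, x* moves by d = (1, -1).
The basis stays optimal until catalyst becomes binding; allowable decrease = 3 kWh.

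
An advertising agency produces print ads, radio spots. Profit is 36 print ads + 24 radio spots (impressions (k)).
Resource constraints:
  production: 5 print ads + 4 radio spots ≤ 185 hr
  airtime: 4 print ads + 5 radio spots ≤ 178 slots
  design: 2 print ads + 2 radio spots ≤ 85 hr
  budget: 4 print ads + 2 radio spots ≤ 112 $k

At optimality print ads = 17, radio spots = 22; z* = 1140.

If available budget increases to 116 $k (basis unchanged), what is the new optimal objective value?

At the optimum: production uses 173 of 185 (slack = 12); airtime uses 178 of 178 (binding); design uses 78 of 85 (slack = 7); budget uses 112 of 112 (binding).
Slack constraints have shadow price 0 (complementary slackness).
From A_Bᵀ y = c: 4·y_airtime + 4·y_budget = 36; 5·y_airtime + 2·y_budget = 24.
Solving: y_airtime = 2, y_budget = 7.
Δz = y_budget·Δb = 7 × (4) = 28, so new z* = 1140 + 28 = 1168.

1168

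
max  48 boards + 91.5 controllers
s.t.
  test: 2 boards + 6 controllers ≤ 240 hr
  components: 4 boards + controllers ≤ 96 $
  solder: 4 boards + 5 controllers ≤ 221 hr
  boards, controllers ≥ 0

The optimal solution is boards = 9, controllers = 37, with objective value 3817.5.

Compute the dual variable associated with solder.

Check each constraint at x*: test 240/240 (tight); components 73/96 (slack 23); solder 221/221 (tight).
Slack constraints have shadow price 0 (complementary slackness).
Dual feasibility on the basic columns requires 2·y_test + 4·y_solder = 48, 6·y_test + 5·y_solder = 91.5.
This yields shadow prices y_test = 9, y_solder = 7.5.
Shadow price of solder = 7.5.

7.5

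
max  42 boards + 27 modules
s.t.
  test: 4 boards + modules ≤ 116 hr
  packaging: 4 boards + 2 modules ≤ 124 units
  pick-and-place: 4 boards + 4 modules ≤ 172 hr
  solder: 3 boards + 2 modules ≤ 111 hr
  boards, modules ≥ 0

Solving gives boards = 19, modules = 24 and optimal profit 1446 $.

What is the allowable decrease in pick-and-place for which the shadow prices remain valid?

32

Binding constraints: packaging, pick-and-place. The basis is B = [[4,2],[4,4]] with det 8.
Per unit decrease in pick-and-place, x* moves by d = (0.25, -0.5).
The basis stays optimal until test becomes binding; allowable decrease = 32 hr.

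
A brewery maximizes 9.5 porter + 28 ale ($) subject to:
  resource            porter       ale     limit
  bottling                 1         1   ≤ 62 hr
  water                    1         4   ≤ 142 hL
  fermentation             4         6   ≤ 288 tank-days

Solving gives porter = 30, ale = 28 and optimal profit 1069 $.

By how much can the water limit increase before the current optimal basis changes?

Binding constraints: water, fermentation. The basis is B = [[1,4],[4,6]] with det -10.
Per unit increase in water, x* moves by d = (-0.6, 0.4).
The basis stays optimal until porter reaches 0; allowable increase = 50 hL.

50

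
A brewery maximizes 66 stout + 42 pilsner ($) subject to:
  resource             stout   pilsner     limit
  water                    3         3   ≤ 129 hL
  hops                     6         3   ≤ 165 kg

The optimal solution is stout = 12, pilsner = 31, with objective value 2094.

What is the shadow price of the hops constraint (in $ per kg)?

Both water and hops are binding at x*.
The binding rows give the dual system: 3·y_water + 6·y_hops = 66 and 3·y_water + 3·y_hops = 42.
→ y_water = 6 and y_hops = 8.
Shadow price of hops = 8.

8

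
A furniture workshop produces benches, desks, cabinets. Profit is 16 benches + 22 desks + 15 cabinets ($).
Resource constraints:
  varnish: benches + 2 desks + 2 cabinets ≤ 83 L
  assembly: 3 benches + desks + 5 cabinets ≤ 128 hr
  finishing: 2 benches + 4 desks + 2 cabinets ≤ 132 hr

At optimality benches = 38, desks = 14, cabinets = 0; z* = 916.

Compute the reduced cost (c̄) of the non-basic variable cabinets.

Binding: assembly and finishing. Non-binding: varnish (17 unused).
Since varnish is not tight, its dual is 0.
From A_Bᵀ y = c: 3·y_assembly + 2·y_finishing = 16; 1·y_assembly + 4·y_finishing = 22.
→ y_assembly = 2 and y_finishing = 5.
Reduced cost of cabinets: c₃ − yᵀa₃ = 15 − (2·5 + 5·2) = 15 − 20 = -5.

-5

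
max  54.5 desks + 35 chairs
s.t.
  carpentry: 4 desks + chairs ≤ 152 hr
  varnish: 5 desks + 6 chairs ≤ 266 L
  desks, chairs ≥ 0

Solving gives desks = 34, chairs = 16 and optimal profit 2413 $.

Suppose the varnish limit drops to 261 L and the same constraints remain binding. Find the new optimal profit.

Check each constraint at x*: carpentry 152/152 (tight); varnish 266/266 (tight).
The binding rows give the dual system: 4·y_carpentry + 5·y_varnish = 54.5 and 1·y_carpentry + 6·y_varnish = 35.
This yields shadow prices y_carpentry = 8, y_varnish = 4.5.
Δz = y_varnish·Δb = 4.5 × (-5) = -22.5, so new z* = 2413 − 22.5 = 2390.5.

2390.5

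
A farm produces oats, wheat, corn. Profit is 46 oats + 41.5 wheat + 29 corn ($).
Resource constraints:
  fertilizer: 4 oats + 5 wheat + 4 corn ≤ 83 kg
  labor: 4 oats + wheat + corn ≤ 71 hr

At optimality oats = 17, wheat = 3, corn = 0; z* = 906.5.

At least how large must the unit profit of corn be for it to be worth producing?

34

Check each constraint at x*: fertilizer 83/83 (tight); labor 71/71 (tight).
From A_Bᵀ y = c: 4·y_fertilizer + 4·y_labor = 46; 5·y_fertilizer + 1·y_labor = 41.5.
→ y_fertilizer = 7.5 and y_labor = 4.
corn enters the basis when its profit ≥ yᵀa₃ = 7.5·4 + 4·1 = 34.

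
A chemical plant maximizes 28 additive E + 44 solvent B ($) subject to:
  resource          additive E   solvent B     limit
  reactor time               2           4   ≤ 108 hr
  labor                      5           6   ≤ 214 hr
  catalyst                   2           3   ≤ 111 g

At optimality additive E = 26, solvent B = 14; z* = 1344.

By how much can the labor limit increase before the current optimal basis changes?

Binding constraints: reactor time, labor. The basis is B = [[2,4],[5,6]] with det -8.
Per unit increase in labor, x* moves by d = (0.5, -0.25).
The basis stays optimal until solvent B reaches 0; allowable increase = 56 hr.

56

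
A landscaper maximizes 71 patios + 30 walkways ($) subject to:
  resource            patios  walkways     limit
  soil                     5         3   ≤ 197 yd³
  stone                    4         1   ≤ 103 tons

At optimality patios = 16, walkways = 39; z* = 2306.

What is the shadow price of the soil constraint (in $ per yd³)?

7

Both soil and stone are binding at x*.
The binding rows give the dual system: 5·y_soil + 4·y_stone = 71 and 3·y_soil + 1·y_stone = 30.
This yields shadow prices y_soil = 7, y_stone = 9.
Shadow price of soil = 7.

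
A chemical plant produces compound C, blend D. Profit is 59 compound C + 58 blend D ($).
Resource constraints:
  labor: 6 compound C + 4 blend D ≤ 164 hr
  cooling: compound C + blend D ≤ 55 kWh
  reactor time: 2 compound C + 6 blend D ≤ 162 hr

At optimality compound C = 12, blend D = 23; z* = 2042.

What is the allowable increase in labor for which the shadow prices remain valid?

Binding constraints: labor, reactor time. The basis is B = [[6,4],[2,6]] with det 28.
Per unit increase in labor, x* moves by d = (0.2143, -0.0714).
The basis stays optimal until cooling becomes binding; allowable increase = 140 hr.

140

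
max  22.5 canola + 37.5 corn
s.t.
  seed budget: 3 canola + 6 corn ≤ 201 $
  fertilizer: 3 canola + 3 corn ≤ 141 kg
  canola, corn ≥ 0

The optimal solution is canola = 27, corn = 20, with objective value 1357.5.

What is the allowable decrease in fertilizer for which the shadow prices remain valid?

Binding constraints: seed budget, fertilizer. The basis is B = [[3,6],[3,3]] with det -9.
Per unit decrease in fertilizer, x* moves by d = (-0.6667, 0.3333).
The basis stays optimal until canola reaches 0; allowable decrease = 40.5 kg.

40.5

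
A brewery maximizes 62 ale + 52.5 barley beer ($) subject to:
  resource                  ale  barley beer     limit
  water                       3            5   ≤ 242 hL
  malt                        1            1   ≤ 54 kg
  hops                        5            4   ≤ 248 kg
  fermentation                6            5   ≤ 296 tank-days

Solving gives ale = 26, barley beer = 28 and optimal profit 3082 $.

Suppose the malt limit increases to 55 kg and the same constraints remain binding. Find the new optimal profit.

Binding: malt and fermentation. Non-binding: water (24 unused), hops (6 unused).
Slack constraints have shadow price 0 (complementary slackness).
The binding rows give the dual system: 1·y_malt + 6·y_fermentation = 62 and 1·y_malt + 5·y_fermentation = 52.5.
Solving: y_malt = 5, y_fermentation = 9.5.
Δz = y_malt·Δb = 5 × (1) = 5, so new z* = 3082 + 5 = 3087.

3087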